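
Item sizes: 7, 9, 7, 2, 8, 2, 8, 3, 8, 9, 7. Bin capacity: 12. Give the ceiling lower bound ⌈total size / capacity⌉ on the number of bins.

Total size = 7 + 9 + 7 + 2 + 8 + 2 + 8 + 3 + 8 + 9 + 7 = 70.
⌈70 / 12⌉ = 6.

6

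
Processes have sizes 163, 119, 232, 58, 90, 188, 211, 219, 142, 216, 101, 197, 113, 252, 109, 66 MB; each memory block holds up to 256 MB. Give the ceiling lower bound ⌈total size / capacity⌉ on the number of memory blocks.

10

Total size = 163 + 119 + 232 + 58 + 90 + 188 + 211 + 219 + 142 + 216 + 101 + 197 + 113 + 252 + 109 + 66 = 2476 MB.
⌈2476 / 256⌉ = 10.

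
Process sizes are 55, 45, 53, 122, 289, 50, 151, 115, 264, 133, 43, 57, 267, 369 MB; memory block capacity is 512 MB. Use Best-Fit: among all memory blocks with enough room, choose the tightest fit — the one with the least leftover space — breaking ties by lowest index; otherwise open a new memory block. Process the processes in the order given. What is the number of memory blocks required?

5

memory block 1: place 55 MB, 457 MB left
memory block 1: place 45 MB, 412 MB left
memory block 1: place 53 MB, 359 MB left
memory block 1: place 122 MB, 237 MB left
memory block 2: place 289 MB, 223 MB left
memory block 2: place 50 MB, 173 MB left
memory block 2: place 151 MB, 22 MB left
memory block 1: place 115 MB, 122 MB left
memory block 3: place 264 MB, 248 MB left
memory block 3: place 133 MB, 115 MB left
memory block 3: place 43 MB, 72 MB left
memory block 3: place 57 MB, 15 MB left
memory block 4: place 267 MB, 245 MB left
memory block 5: place 369 MB, 143 MB left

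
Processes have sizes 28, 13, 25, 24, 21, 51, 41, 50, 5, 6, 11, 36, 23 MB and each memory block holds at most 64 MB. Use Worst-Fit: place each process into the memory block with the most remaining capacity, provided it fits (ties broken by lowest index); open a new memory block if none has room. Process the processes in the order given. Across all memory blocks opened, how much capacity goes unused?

28 MB → memory block 1 (remaining 36 MB)
13 MB → memory block 1 (remaining 23 MB)
25 MB → memory block 2 (remaining 39 MB)
24 MB → memory block 2 (remaining 15 MB)
21 MB → memory block 1 (remaining 2 MB)
51 MB → memory block 3 (remaining 13 MB)
41 MB → memory block 4 (remaining 23 MB)
50 MB → memory block 5 (remaining 14 MB)
5 MB → memory block 4 (remaining 18 MB)
6 MB → memory block 4 (remaining 12 MB)
11 MB → memory block 2 (remaining 4 MB)
36 MB → memory block 6 (remaining 28 MB)
23 MB → memory block 6 (remaining 5 MB)
6 memory blocks × 64 MB = 384 MB; used 334 MB; unused 50 MB.

50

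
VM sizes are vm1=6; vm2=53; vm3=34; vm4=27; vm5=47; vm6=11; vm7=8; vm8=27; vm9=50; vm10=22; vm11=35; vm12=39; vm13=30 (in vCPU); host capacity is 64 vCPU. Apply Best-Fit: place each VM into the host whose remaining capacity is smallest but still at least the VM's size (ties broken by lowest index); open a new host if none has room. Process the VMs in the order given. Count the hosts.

8 hosts

host 1: place vm1 (6 vCPU), 58 vCPU left
host 1: place vm2 (53 vCPU), 5 vCPU left
host 2: place vm3 (34 vCPU), 30 vCPU left
host 2: place vm4 (27 vCPU), 3 vCPU left
host 3: place vm5 (47 vCPU), 17 vCPU left
host 3: place vm6 (11 vCPU), 6 vCPU left
host 4: place vm7 (8 vCPU), 56 vCPU left
host 4: place vm8 (27 vCPU), 29 vCPU left
host 5: place vm9 (50 vCPU), 14 vCPU left
host 4: place vm10 (22 vCPU), 7 vCPU left
host 6: place vm11 (35 vCPU), 29 vCPU left
host 7: place vm12 (39 vCPU), 25 vCPU left
host 8: place vm13 (30 vCPU), 34 vCPU left
Final hosts: [6,53] [34,27] [47,11] [8,27,22] [50] [35] [39] [30].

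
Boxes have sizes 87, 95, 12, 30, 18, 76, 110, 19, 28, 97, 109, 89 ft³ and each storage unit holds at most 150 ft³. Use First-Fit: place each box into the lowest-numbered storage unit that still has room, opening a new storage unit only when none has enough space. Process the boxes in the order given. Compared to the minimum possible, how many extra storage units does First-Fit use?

First-Fit: [87,12,30,18] [95,19,28] [76] [110] [97] [109] [89] → 7 storage units.
7 boxes exceed 75 ft³ (half the capacity), and no two of those can share a storage unit, so at least 7 storage units are needed.
So 7 is already optimal.

0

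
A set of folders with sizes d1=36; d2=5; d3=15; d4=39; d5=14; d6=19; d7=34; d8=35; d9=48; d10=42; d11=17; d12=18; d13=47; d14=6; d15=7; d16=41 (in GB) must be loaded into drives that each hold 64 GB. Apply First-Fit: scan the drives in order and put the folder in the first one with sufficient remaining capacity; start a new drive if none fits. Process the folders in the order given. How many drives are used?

8

d1 (36 GB) → drive 1 (remaining 28 GB)
d2 (5 GB) → drive 1 (remaining 23 GB)
d3 (15 GB) → drive 1 (remaining 8 GB)
d4 (39 GB) → drive 2 (remaining 25 GB)
d5 (14 GB) → drive 2 (remaining 11 GB)
d6 (19 GB) → drive 3 (remaining 45 GB)
d7 (34 GB) → drive 3 (remaining 11 GB)
d8 (35 GB) → drive 4 (remaining 29 GB)
d9 (48 GB) → drive 5 (remaining 16 GB)
d10 (42 GB) → drive 6 (remaining 22 GB)
d11 (17 GB) → drive 4 (remaining 12 GB)
d12 (18 GB) → drive 6 (remaining 4 GB)
d13 (47 GB) → drive 7 (remaining 17 GB)
d14 (6 GB) → drive 1 (remaining 2 GB)
d15 (7 GB) → drive 2 (remaining 4 GB)
d16 (41 GB) → drive 8 (remaining 23 GB)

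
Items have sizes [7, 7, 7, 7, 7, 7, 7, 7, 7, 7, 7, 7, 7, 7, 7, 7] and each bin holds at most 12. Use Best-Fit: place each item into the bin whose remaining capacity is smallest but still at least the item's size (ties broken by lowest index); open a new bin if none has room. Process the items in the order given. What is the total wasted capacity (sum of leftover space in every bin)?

7 → bin 1 (remaining 5)
7 → bin 2 (remaining 5)
7 → bin 3 (remaining 5)
7 → bin 4 (remaining 5)
7 → bin 5 (remaining 5)
7 → bin 6 (remaining 5)
7 → bin 7 (remaining 5)
7 → bin 8 (remaining 5)
7 → bin 9 (remaining 5)
7 → bin 10 (remaining 5)
7 → bin 11 (remaining 5)
7 → bin 12 (remaining 5)
7 → bin 13 (remaining 5)
7 → bin 14 (remaining 5)
7 → bin 15 (remaining 5)
7 → bin 16 (remaining 5)
16 bins × 12 = 192; used 112; unused 80.

80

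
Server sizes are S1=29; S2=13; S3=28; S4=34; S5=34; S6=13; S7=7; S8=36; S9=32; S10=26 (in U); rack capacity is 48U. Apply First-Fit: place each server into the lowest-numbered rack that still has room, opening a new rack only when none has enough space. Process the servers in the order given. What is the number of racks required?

7 racks

S1 (29U) → rack 1 (remaining 19U)
S2 (13U) → rack 1 (remaining 6U)
S3 (28U) → rack 2 (remaining 20U)
S4 (34U) → rack 3 (remaining 14U)
S5 (34U) → rack 4 (remaining 14U)
S6 (13U) → rack 2 (remaining 7U)
S7 (7U) → rack 2 (remaining 0U)
S8 (36U) → rack 5 (remaining 12U)
S9 (32U) → rack 6 (remaining 16U)
S10 (26U) → rack 7 (remaining 22U)
Final racks: [29,13] [28,13,7] [34] [34] [36] [32] [26].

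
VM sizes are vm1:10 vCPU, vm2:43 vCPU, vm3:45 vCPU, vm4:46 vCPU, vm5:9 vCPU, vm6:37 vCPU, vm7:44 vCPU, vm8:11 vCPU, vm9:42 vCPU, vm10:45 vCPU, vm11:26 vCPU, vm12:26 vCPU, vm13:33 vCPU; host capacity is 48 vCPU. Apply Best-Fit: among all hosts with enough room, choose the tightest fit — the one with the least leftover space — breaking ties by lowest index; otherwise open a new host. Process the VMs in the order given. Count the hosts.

10 hosts

host 1: place vm1 (10 vCPU), 38 vCPU left
host 2: place vm2 (43 vCPU), 5 vCPU left
host 3: place vm3 (45 vCPU), 3 vCPU left
host 4: place vm4 (46 vCPU), 2 vCPU left
host 1: place vm5 (9 vCPU), 29 vCPU left
host 5: place vm6 (37 vCPU), 11 vCPU left
host 6: place vm7 (44 vCPU), 4 vCPU left
host 5: place vm8 (11 vCPU), 0 vCPU left
host 7: place vm9 (42 vCPU), 6 vCPU left
host 8: place vm10 (45 vCPU), 3 vCPU left
host 1: place vm11 (26 vCPU), 3 vCPU left
host 9: place vm12 (26 vCPU), 22 vCPU left
host 10: place vm13 (33 vCPU), 15 vCPU left
Final hosts: [10,9,26] [43] [45] [46] [37,11] [44] [42] [45] [26] [33].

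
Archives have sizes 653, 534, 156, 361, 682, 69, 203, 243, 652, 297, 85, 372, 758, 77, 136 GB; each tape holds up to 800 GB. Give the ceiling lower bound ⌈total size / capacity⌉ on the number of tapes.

Total size = 653 + 534 + 156 + 361 + 682 + 69 + 203 + 243 + 652 + 297 + 85 + 372 + 758 + 77 + 136 = 5278 GB.
⌈5278 / 800⌉ = 7.

7 tapes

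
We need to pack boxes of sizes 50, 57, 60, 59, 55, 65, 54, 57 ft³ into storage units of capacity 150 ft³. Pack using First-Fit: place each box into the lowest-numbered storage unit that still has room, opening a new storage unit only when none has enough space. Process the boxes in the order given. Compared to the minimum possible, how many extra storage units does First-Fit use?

First-Fit: [50,57] [60,59] [55,65] [54,57] → 4 storage units.
Total size 457 ft³; any packing needs at least ⌈457/150⌉ = 4 storage units.
So 4 is already optimal.

0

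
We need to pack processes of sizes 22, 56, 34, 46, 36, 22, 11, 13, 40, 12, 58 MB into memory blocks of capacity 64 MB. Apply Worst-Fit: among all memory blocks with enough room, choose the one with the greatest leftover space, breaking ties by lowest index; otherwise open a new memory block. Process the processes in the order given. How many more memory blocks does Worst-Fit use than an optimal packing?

1

Worst-Fit: [22,34] [56] [46,11] [36,22] [13,40] [12] [58] → 7 memory blocks.
Total size 350 MB; any packing needs at least ⌈350/64⌉ = 6 memory blocks.
An optimal packing achieves that bound: [58] [56] [46,13] [40,22] [36,22] [34,12,11] → 6 memory blocks.
Excess: 7 − 6 = 1.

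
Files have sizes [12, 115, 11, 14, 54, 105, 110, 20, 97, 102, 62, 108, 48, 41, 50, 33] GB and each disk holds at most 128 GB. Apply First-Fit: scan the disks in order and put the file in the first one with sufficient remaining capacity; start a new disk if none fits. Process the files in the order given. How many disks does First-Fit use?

Put 12 GB in disk 1; 116 GB remain.
Put 115 GB in disk 1; 1 GB remain.
Put 11 GB in disk 2; 117 GB remain.
Put 14 GB in disk 2; 103 GB remain.
Put 54 GB in disk 2; 49 GB remain.
Put 105 GB in disk 3; 23 GB remain.
Put 110 GB in disk 4; 18 GB remain.
Put 20 GB in disk 2; 29 GB remain.
Put 97 GB in disk 5; 31 GB remain.
Put 102 GB in disk 6; 26 GB remain.
Put 62 GB in disk 7; 66 GB remain.
Put 108 GB in disk 8; 20 GB remain.
Put 48 GB in disk 7; 18 GB remain.
Put 41 GB in disk 9; 87 GB remain.
Put 50 GB in disk 9; 37 GB remain.
Put 33 GB in disk 9; 4 GB remain.
Final disks: [12,115] [11,14,54,20] [105] [110] [97] [102] [62,48] [108] [41,50,33].

9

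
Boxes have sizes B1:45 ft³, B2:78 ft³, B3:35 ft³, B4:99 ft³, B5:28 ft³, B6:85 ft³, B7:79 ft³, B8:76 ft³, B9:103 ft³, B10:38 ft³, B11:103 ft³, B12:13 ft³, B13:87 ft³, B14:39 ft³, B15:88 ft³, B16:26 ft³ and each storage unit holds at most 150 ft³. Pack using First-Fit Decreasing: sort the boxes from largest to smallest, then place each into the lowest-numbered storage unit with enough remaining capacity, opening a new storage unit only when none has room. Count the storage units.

9

Sorted descending: 103, 103, 99, 88, 87, 85, 79, 78, 76, 45, 39, 38, 35, 28, 26, 13.
103 ft³ → storage unit 1 (remaining 47 ft³)
103 ft³ → storage unit 2 (remaining 47 ft³)
99 ft³ → storage unit 3 (remaining 51 ft³)
88 ft³ → storage unit 4 (remaining 62 ft³)
87 ft³ → storage unit 5 (remaining 63 ft³)
85 ft³ → storage unit 6 (remaining 65 ft³)
79 ft³ → storage unit 7 (remaining 71 ft³)
78 ft³ → storage unit 8 (remaining 72 ft³)
76 ft³ → storage unit 9 (remaining 74 ft³)
45 ft³ → storage unit 1 (remaining 2 ft³)
39 ft³ → storage unit 2 (remaining 8 ft³)
38 ft³ → storage unit 3 (remaining 13 ft³)
35 ft³ → storage unit 4 (remaining 27 ft³)
28 ft³ → storage unit 5 (remaining 35 ft³)
26 ft³ → storage unit 4 (remaining 1 ft³)
13 ft³ → storage unit 3 (remaining 0 ft³)
Final storage units: [103,45] [103,39] [99,38,13] [88,35,26] [87,28] [85] [79] [78] [76].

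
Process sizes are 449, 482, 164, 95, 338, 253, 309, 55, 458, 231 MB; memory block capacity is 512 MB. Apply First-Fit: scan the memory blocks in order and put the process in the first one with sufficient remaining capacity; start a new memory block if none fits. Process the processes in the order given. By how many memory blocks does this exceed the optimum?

First-Fit: [449,55] [482] [164,95,253] [338] [309] [458] [231] → 7 memory blocks.
Total size 2834 MB; any packing needs at least ⌈2834/512⌉ = 6 memory blocks.
An optimal packing achieves that bound: [482] [458] [449,55] [338,164] [309,95] [253,231] → 6 memory blocks.
Excess: 7 − 6 = 1.

1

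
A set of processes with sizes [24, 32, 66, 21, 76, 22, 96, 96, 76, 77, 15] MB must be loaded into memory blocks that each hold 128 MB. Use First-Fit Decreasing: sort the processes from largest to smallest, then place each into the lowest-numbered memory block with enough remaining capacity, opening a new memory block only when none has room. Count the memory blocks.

Sorted descending: 96, 96, 77, 76, 76, 66, 32, 24, 22, 21, 15.
memory block 1: place 96 MB, 32 MB left
memory block 2: place 96 MB, 32 MB left
memory block 3: place 77 MB, 51 MB left
memory block 4: place 76 MB, 52 MB left
memory block 5: place 76 MB, 52 MB left
memory block 6: place 66 MB, 62 MB left
memory block 1: place 32 MB, 0 MB left
memory block 2: place 24 MB, 8 MB left
memory block 3: place 22 MB, 29 MB left
memory block 3: place 21 MB, 8 MB left
memory block 4: place 15 MB, 37 MB left

6 memory blocks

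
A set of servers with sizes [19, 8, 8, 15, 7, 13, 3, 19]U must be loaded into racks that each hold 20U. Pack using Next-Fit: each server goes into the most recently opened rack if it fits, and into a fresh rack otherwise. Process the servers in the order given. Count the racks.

Put 19U in rack 1; 1U remain.
Put 8U in rack 2; 12U remain.
Put 8U in rack 2; 4U remain.
Put 15U in rack 3; 5U remain.
Put 7U in rack 4; 13U remain.
Put 13U in rack 4; 0U remain.
Put 3U in rack 5; 17U remain.
Put 19U in rack 6; 1U remain.
Final racks: [19] [8,8] [15] [7,13] [3] [19].

6 racks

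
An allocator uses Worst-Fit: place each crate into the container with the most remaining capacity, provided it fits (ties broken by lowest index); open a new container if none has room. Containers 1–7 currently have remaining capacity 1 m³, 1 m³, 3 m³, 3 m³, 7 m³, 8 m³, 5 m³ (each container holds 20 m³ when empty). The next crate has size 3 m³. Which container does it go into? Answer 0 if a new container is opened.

Containers with room: container 3 (3 m³), container 4 (3 m³), container 5 (7 m³), container 6 (8 m³), container 7 (5 m³).
Most room is container 6 with 8 m³ free.

6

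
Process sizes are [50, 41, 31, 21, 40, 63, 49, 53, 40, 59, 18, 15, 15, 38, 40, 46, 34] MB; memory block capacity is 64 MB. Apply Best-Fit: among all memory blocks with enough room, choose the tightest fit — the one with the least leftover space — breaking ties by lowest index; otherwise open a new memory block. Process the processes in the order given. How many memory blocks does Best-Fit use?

50 MB → memory block 1 (remaining 14 MB)
41 MB → memory block 2 (remaining 23 MB)
31 MB → memory block 3 (remaining 33 MB)
21 MB → memory block 2 (remaining 2 MB)
40 MB → memory block 4 (remaining 24 MB)
63 MB → memory block 5 (remaining 1 MB)
49 MB → memory block 6 (remaining 15 MB)
53 MB → memory block 7 (remaining 11 MB)
40 MB → memory block 8 (remaining 24 MB)
59 MB → memory block 9 (remaining 5 MB)
18 MB → memory block 4 (remaining 6 MB)
15 MB → memory block 6 (remaining 0 MB)
15 MB → memory block 8 (remaining 9 MB)
38 MB → memory block 10 (remaining 26 MB)
40 MB → memory block 11 (remaining 24 MB)
46 MB → memory block 12 (remaining 18 MB)
34 MB → memory block 13 (remaining 30 MB)

13 memory blocks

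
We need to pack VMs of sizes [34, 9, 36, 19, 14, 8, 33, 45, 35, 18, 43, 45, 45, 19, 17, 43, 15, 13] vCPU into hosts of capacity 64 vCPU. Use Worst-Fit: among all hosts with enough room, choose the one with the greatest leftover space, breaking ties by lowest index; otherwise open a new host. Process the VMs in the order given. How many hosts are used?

host 1: place 34 vCPU, 30 vCPU left
host 1: place 9 vCPU, 21 vCPU left
host 2: place 36 vCPU, 28 vCPU left
host 2: place 19 vCPU, 9 vCPU left
host 1: place 14 vCPU, 7 vCPU left
host 2: place 8 vCPU, 1 vCPU left
host 3: place 33 vCPU, 31 vCPU left
host 4: place 45 vCPU, 19 vCPU left
host 5: place 35 vCPU, 29 vCPU left
host 3: place 18 vCPU, 13 vCPU left
host 6: place 43 vCPU, 21 vCPU left
host 7: place 45 vCPU, 19 vCPU left
host 8: place 45 vCPU, 19 vCPU left
host 5: place 19 vCPU, 10 vCPU left
host 6: place 17 vCPU, 4 vCPU left
host 9: place 43 vCPU, 21 vCPU left
host 9: place 15 vCPU, 6 vCPU left
host 4: place 13 vCPU, 6 vCPU left

9 hosts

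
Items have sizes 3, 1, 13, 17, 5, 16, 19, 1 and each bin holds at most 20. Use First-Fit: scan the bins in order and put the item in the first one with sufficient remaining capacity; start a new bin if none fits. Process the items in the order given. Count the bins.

5

bin 1: place 3, 17 left
bin 1: place 1, 16 left
bin 1: place 13, 3 left
bin 2: place 17, 3 left
bin 3: place 5, 15 left
bin 4: place 16, 4 left
bin 5: place 19, 1 left
bin 1: place 1, 2 left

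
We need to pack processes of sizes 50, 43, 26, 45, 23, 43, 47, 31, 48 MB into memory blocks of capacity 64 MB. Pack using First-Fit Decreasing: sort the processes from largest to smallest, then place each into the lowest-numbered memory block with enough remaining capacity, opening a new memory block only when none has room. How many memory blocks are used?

8

Sorted descending: 50, 48, 47, 45, 43, 43, 31, 26, 23.
50 MB → memory block 1 (remaining 14 MB)
48 MB → memory block 2 (remaining 16 MB)
47 MB → memory block 3 (remaining 17 MB)
45 MB → memory block 4 (remaining 19 MB)
43 MB → memory block 5 (remaining 21 MB)
43 MB → memory block 6 (remaining 21 MB)
31 MB → memory block 7 (remaining 33 MB)
26 MB → memory block 7 (remaining 7 MB)
23 MB → memory block 8 (remaining 41 MB)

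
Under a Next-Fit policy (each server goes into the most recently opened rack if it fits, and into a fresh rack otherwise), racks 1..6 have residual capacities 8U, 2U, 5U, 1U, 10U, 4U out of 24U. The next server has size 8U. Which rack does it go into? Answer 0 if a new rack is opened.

0

Next-Fit only looks at rack 6, which has 4U free.
8U does not fit, so a new rack is opened.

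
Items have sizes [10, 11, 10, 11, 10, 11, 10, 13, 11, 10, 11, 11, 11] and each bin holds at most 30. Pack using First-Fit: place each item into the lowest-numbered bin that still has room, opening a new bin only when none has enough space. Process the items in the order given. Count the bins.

Put 10 in bin 1; 20 remain.
Put 11 in bin 1; 9 remain.
Put 10 in bin 2; 20 remain.
Put 11 in bin 2; 9 remain.
Put 10 in bin 3; 20 remain.
Put 11 in bin 3; 9 remain.
Put 10 in bin 4; 20 remain.
Put 13 in bin 4; 7 remain.
Put 11 in bin 5; 19 remain.
Put 10 in bin 5; 9 remain.
Put 11 in bin 6; 19 remain.
Put 11 in bin 6; 8 remain.
Put 11 in bin 7; 19 remain.

7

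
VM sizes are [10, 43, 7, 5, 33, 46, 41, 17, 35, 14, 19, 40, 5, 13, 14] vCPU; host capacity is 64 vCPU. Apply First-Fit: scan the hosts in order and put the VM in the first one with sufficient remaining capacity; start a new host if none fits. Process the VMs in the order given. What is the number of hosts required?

host 1: place 10 vCPU, 54 vCPU left
host 1: place 43 vCPU, 11 vCPU left
host 1: place 7 vCPU, 4 vCPU left
host 2: place 5 vCPU, 59 vCPU left
host 2: place 33 vCPU, 26 vCPU left
host 3: place 46 vCPU, 18 vCPU left
host 4: place 41 vCPU, 23 vCPU left
host 2: place 17 vCPU, 9 vCPU left
host 5: place 35 vCPU, 29 vCPU left
host 3: place 14 vCPU, 4 vCPU left
host 4: place 19 vCPU, 4 vCPU left
host 6: place 40 vCPU, 24 vCPU left
host 2: place 5 vCPU, 4 vCPU left
host 5: place 13 vCPU, 16 vCPU left
host 5: place 14 vCPU, 2 vCPU left
Final hosts: [10,43,7] [5,33,17,5] [46,14] [41,19] [35,13,14] [40].

6 hosts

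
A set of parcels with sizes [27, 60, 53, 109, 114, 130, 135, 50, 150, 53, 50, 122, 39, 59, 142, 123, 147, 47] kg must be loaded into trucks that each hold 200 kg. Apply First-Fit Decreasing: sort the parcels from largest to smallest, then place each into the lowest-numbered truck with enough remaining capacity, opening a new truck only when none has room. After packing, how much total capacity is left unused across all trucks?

Sorted descending: 150, 147, 142, 135, 130, 123, 122, 114, 109, 60, 59, 53, 53, 50, 50, 47, 39, 27.
truck 1: place 150 kg, 50 kg left
truck 2: place 147 kg, 53 kg left
truck 3: place 142 kg, 58 kg left
truck 4: place 135 kg, 65 kg left
truck 5: place 130 kg, 70 kg left
truck 6: place 123 kg, 77 kg left
truck 7: place 122 kg, 78 kg left
truck 8: place 114 kg, 86 kg left
truck 9: place 109 kg, 91 kg left
truck 4: place 60 kg, 5 kg left
truck 5: place 59 kg, 11 kg left
truck 2: place 53 kg, 0 kg left
truck 3: place 53 kg, 5 kg left
truck 1: place 50 kg, 0 kg left
truck 6: place 50 kg, 27 kg left
truck 7: place 47 kg, 31 kg left
truck 8: place 39 kg, 47 kg left
truck 6: place 27 kg, 0 kg left
9 trucks × 200 kg = 1800 kg; used 1610 kg; unused 190 kg.

190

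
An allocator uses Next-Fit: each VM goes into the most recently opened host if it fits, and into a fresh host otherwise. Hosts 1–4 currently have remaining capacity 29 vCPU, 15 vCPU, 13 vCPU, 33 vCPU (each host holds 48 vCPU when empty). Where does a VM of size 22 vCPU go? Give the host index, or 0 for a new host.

4

Next-Fit only looks at host 4, which has 33 vCPU free.
22 vCPU fits there.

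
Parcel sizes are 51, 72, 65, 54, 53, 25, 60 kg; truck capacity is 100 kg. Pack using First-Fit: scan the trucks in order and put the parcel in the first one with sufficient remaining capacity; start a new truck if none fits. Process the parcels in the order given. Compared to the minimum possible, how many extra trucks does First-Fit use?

0

First-Fit: [51,25] [72] [65] [54] [53] [60] → 6 trucks.
6 parcels exceed 50 kg (half the capacity), and no two of those can share a truck, so at least 6 trucks are needed.
So 6 is already optimal.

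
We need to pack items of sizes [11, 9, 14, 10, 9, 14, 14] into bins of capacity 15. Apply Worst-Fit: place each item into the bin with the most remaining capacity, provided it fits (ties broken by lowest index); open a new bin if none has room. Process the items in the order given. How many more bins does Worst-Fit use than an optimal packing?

0

Worst-Fit: [11] [9] [14] [10] [9] [14] [14] → 7 bins.
7 items exceed 7.5 (half the capacity), and no two of those can share a bin, so at least 7 bins are needed.
So 7 is already optimal.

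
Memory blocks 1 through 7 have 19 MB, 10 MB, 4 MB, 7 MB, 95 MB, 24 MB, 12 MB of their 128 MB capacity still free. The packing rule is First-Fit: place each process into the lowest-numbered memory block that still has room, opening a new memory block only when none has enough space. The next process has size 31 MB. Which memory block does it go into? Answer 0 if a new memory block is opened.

Memory blocks with room: memory block 5 (95 MB).
The first with room is memory block 5.

5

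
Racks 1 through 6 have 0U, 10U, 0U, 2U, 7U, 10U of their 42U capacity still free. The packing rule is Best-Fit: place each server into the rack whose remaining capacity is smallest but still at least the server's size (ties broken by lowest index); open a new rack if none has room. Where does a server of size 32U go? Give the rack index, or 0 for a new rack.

0

No rack has ≥ 32U free, so a new rack is opened.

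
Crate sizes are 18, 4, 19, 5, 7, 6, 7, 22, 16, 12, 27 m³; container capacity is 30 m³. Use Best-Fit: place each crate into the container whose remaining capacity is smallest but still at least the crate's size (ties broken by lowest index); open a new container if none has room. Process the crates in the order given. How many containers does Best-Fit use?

6 containers

Put 18 m³ in container 1; 12 m³ remain.
Put 4 m³ in container 1; 8 m³ remain.
Put 19 m³ in container 2; 11 m³ remain.
Put 5 m³ in container 1; 3 m³ remain.
Put 7 m³ in container 2; 4 m³ remain.
Put 6 m³ in container 3; 24 m³ remain.
Put 7 m³ in container 3; 17 m³ remain.
Put 22 m³ in container 4; 8 m³ remain.
Put 16 m³ in container 3; 1 m³ remain.
Put 12 m³ in container 5; 18 m³ remain.
Put 27 m³ in container 6; 3 m³ remain.
Final containers: [18,4,5] [19,7] [6,7,16] [22] [12] [27].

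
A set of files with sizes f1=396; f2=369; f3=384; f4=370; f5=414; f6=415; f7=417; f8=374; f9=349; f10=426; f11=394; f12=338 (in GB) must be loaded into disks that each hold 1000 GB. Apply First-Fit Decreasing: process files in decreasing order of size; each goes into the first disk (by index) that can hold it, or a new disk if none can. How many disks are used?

6

Sorted descending: 426, 417, 415, 414, 396, 394, 384, 374, 370, 369, 349, 338.
Put 426 GB in disk 1; 574 GB remain.
Put 417 GB in disk 1; 157 GB remain.
Put 415 GB in disk 2; 585 GB remain.
Put 414 GB in disk 2; 171 GB remain.
Put 396 GB in disk 3; 604 GB remain.
Put 394 GB in disk 3; 210 GB remain.
Put 384 GB in disk 4; 616 GB remain.
Put 374 GB in disk 4; 242 GB remain.
Put 370 GB in disk 5; 630 GB remain.
Put 369 GB in disk 5; 261 GB remain.
Put 349 GB in disk 6; 651 GB remain.
Put 338 GB in disk 6; 313 GB remain.
Final disks: [426,417] [415,414] [396,394] [384,374] [370,369] [349,338].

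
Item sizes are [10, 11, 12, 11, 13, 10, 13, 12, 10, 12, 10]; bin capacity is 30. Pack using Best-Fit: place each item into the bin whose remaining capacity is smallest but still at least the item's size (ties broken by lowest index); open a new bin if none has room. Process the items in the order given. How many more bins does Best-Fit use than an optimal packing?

1

Best-Fit: [10,11] [12,11] [13,10] [13,12] [10,12] [10] → 6 bins.
Total size 124; any packing needs at least ⌈124/30⌉ = 5 bins.
An optimal packing achieves that bound: [13,13] [12,12] [12,11] [11,10] [10,10,10] → 5 bins.
Excess: 6 − 5 = 1.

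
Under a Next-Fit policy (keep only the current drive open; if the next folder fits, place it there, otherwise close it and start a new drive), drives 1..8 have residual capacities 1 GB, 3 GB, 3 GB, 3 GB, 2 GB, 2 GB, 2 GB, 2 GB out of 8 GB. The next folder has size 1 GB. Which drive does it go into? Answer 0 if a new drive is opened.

8

Next-Fit only looks at drive 8, which has 2 GB free.
1 GB fits there.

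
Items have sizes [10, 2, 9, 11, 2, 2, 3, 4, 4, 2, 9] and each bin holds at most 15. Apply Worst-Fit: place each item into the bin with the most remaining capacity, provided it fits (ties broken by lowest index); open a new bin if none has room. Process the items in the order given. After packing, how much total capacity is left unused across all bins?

17

bin 1: place 10, 5 left
bin 1: place 2, 3 left
bin 2: place 9, 6 left
bin 3: place 11, 4 left
bin 2: place 2, 4 left
bin 2: place 2, 2 left
bin 3: place 3, 1 left
bin 4: place 4, 11 left
bin 4: place 4, 7 left
bin 4: place 2, 5 left
bin 5: place 9, 6 left
5 bins × 15 = 75; used 58; unused 17.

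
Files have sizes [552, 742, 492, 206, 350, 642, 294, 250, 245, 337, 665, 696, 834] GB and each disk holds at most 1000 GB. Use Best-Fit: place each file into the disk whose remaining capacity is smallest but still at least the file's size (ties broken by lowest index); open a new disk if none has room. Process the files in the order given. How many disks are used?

8

Put 552 GB in disk 1; 448 GB remain.
Put 742 GB in disk 2; 258 GB remain.
Put 492 GB in disk 3; 508 GB remain.
Put 206 GB in disk 2; 52 GB remain.
Put 350 GB in disk 1; 98 GB remain.
Put 642 GB in disk 4; 358 GB remain.
Put 294 GB in disk 4; 64 GB remain.
Put 250 GB in disk 3; 258 GB remain.
Put 245 GB in disk 3; 13 GB remain.
Put 337 GB in disk 5; 663 GB remain.
Put 665 GB in disk 6; 335 GB remain.
Put 696 GB in disk 7; 304 GB remain.
Put 834 GB in disk 8; 166 GB remain.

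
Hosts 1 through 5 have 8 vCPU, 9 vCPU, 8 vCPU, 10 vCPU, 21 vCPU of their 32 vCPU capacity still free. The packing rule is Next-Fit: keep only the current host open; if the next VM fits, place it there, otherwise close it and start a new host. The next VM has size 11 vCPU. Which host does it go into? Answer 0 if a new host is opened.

5

Next-Fit only looks at host 5, which has 21 vCPU free.
11 vCPU fits there.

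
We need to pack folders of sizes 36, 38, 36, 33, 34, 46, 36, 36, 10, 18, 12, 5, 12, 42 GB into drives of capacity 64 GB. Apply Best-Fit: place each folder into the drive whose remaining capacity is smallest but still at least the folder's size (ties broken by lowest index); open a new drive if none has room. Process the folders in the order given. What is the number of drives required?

36 GB → drive 1 (remaining 28 GB)
38 GB → drive 2 (remaining 26 GB)
36 GB → drive 3 (remaining 28 GB)
33 GB → drive 4 (remaining 31 GB)
34 GB → drive 5 (remaining 30 GB)
46 GB → drive 6 (remaining 18 GB)
36 GB → drive 7 (remaining 28 GB)
36 GB → drive 8 (remaining 28 GB)
10 GB → drive 6 (remaining 8 GB)
18 GB → drive 2 (remaining 8 GB)
12 GB → drive 1 (remaining 16 GB)
5 GB → drive 2 (remaining 3 GB)
12 GB → drive 1 (remaining 4 GB)
42 GB → drive 9 (remaining 22 GB)
Final drives: [36,12,12] [38,18,5] [36] [33] [34] [46,10] [36] [36] [42].

9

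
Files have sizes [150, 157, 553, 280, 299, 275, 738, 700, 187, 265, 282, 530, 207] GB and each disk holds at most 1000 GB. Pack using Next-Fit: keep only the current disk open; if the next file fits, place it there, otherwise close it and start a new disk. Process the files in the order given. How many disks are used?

disk 1: place 150 GB, 850 GB left
disk 1: place 157 GB, 693 GB left
disk 1: place 553 GB, 140 GB left
disk 2: place 280 GB, 720 GB left
disk 2: place 299 GB, 421 GB left
disk 2: place 275 GB, 146 GB left
disk 3: place 738 GB, 262 GB left
disk 4: place 700 GB, 300 GB left
disk 4: place 187 GB, 113 GB left
disk 5: place 265 GB, 735 GB left
disk 5: place 282 GB, 453 GB left
disk 6: place 530 GB, 470 GB left
disk 6: place 207 GB, 263 GB left
Final disks: [150,157,553] [280,299,275] [738] [700,187] [265,282] [530,207].

6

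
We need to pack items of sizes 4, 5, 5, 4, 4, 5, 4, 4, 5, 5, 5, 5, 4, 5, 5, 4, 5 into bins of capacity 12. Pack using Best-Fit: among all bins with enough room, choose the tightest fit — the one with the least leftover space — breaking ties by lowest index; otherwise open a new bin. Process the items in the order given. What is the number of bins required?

8

4 → bin 1 (remaining 8)
5 → bin 1 (remaining 3)
5 → bin 2 (remaining 7)
4 → bin 2 (remaining 3)
4 → bin 3 (remaining 8)
5 → bin 3 (remaining 3)
4 → bin 4 (remaining 8)
4 → bin 4 (remaining 4)
5 → bin 5 (remaining 7)
5 → bin 5 (remaining 2)
5 → bin 6 (remaining 7)
5 → bin 6 (remaining 2)
4 → bin 4 (remaining 0)
5 → bin 7 (remaining 7)
5 → bin 7 (remaining 2)
4 → bin 8 (remaining 8)
5 → bin 8 (remaining 3)
Final bins: [4,5] [5,4] [4,5] [4,4,4] [5,5] [5,5] [5,5] [4,5].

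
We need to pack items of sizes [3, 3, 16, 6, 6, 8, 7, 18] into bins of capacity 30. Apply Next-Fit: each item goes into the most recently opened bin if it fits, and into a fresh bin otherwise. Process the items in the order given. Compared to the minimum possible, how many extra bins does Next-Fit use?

0

Next-Fit: [3,3,16,6] [6,8,7] [18] → 3 bins.
Total size 67; any packing needs at least ⌈67/30⌉ = 3 bins.
So 3 is already optimal.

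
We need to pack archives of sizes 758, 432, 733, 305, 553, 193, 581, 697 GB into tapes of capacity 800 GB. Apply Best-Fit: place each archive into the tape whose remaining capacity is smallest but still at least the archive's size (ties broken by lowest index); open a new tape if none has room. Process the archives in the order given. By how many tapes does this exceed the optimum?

Best-Fit: [758] [432,305] [733] [553,193] [581] [697] → 6 tapes.
Total size 4252 GB; any packing needs at least ⌈4252/800⌉ = 6 tapes.
So 6 is already optimal.

0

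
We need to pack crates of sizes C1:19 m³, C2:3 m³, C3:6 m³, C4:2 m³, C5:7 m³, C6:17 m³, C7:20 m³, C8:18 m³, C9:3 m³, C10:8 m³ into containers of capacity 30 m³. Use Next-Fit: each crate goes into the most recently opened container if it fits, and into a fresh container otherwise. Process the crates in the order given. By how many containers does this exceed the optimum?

0

Next-Fit: [19,3,6,2] [7,17] [20] [18,3,8] → 4 containers.
Total size 103 m³; any packing needs at least ⌈103/30⌉ = 4 containers.
So 4 is already optimal.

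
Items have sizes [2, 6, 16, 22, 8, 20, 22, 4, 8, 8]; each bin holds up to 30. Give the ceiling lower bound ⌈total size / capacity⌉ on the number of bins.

4 bins

Total size = 2 + 6 + 16 + 22 + 8 + 20 + 22 + 4 + 8 + 8 = 116.
⌈116 / 30⌉ = 4.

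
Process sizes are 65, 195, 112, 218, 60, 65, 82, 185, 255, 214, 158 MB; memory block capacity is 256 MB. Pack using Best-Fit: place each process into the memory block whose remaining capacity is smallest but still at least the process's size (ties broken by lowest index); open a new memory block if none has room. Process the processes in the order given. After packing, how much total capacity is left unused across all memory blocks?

memory block 1: place 65 MB, 191 MB left
memory block 2: place 195 MB, 61 MB left
memory block 1: place 112 MB, 79 MB left
memory block 3: place 218 MB, 38 MB left
memory block 2: place 60 MB, 1 MB left
memory block 1: place 65 MB, 14 MB left
memory block 4: place 82 MB, 174 MB left
memory block 5: place 185 MB, 71 MB left
memory block 6: place 255 MB, 1 MB left
memory block 7: place 214 MB, 42 MB left
memory block 4: place 158 MB, 16 MB left
7 memory blocks × 256 MB = 1792 MB; used 1609 MB; unused 183 MB.

183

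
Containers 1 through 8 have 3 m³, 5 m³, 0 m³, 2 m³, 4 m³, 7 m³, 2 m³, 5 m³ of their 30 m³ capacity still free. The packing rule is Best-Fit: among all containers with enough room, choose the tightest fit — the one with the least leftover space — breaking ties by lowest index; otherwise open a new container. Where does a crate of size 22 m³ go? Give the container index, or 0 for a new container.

0

No container has ≥ 22 m³ free, so a new container is opened.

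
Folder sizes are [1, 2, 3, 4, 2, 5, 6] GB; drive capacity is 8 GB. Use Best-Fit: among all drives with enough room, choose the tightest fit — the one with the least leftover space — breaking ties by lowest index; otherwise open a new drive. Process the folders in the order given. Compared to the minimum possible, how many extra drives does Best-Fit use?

1

Best-Fit: [1,2,3,2] [4] [5] [6] → 4 drives.
Total size 23 GB; any packing needs at least ⌈23/8⌉ = 3 drives.
An optimal packing achieves that bound: [6,2] [5,3] [4,2,1] → 3 drives.
Excess: 4 − 3 = 1.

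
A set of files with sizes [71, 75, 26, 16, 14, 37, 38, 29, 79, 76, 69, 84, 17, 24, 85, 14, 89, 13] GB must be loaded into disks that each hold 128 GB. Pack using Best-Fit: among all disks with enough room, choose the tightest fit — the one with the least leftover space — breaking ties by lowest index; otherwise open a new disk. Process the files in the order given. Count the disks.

9

Put 71 GB in disk 1; 57 GB remain.
Put 75 GB in disk 2; 53 GB remain.
Put 26 GB in disk 2; 27 GB remain.
Put 16 GB in disk 2; 11 GB remain.
Put 14 GB in disk 1; 43 GB remain.
Put 37 GB in disk 1; 6 GB remain.
Put 38 GB in disk 3; 90 GB remain.
Put 29 GB in disk 3; 61 GB remain.
Put 79 GB in disk 4; 49 GB remain.
Put 76 GB in disk 5; 52 GB remain.
Put 69 GB in disk 6; 59 GB remain.
Put 84 GB in disk 7; 44 GB remain.
Put 17 GB in disk 7; 27 GB remain.
Put 24 GB in disk 7; 3 GB remain.
Put 85 GB in disk 8; 43 GB remain.
Put 14 GB in disk 8; 29 GB remain.
Put 89 GB in disk 9; 39 GB remain.
Put 13 GB in disk 8; 16 GB remain.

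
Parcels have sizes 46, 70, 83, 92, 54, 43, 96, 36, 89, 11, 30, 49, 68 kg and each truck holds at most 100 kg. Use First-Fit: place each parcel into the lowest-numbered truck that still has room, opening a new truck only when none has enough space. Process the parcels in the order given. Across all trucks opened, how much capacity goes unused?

46 kg → truck 1 (remaining 54 kg)
70 kg → truck 2 (remaining 30 kg)
83 kg → truck 3 (remaining 17 kg)
92 kg → truck 4 (remaining 8 kg)
54 kg → truck 1 (remaining 0 kg)
43 kg → truck 5 (remaining 57 kg)
96 kg → truck 6 (remaining 4 kg)
36 kg → truck 5 (remaining 21 kg)
89 kg → truck 7 (remaining 11 kg)
11 kg → truck 2 (remaining 19 kg)
30 kg → truck 8 (remaining 70 kg)
49 kg → truck 8 (remaining 21 kg)
68 kg → truck 9 (remaining 32 kg)
9 trucks × 100 kg = 900 kg; used 767 kg; unused 133 kg.

133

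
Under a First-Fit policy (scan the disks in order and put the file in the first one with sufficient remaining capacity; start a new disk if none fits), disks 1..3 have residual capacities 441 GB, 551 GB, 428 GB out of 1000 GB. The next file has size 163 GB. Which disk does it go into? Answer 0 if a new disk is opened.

Disks with room: disk 1 (441 GB), disk 2 (551 GB), disk 3 (428 GB).
The first with room is disk 1.

1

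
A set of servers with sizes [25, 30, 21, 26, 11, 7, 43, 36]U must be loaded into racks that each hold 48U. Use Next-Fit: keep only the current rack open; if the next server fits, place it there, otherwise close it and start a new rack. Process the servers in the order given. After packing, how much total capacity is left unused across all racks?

25U → rack 1 (remaining 23U)
30U → rack 2 (remaining 18U)
21U → rack 3 (remaining 27U)
26U → rack 3 (remaining 1U)
11U → rack 4 (remaining 37U)
7U → rack 4 (remaining 30U)
43U → rack 5 (remaining 5U)
36U → rack 6 (remaining 12U)
6 racks × 48U = 288U; used 199U; unused 89U.

89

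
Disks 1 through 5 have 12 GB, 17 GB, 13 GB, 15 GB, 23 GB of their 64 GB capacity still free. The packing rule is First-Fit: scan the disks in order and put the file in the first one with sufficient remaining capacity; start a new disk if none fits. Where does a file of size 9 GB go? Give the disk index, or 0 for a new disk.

Disks with room: disk 1 (12 GB), disk 2 (17 GB), disk 3 (13 GB), disk 4 (15 GB), disk 5 (23 GB).
The first with room is disk 1.

1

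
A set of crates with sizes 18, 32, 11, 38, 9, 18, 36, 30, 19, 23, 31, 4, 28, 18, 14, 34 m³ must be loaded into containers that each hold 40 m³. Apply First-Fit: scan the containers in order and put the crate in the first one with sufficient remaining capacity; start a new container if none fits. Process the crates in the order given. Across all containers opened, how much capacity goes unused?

77

18 m³ → container 1 (remaining 22 m³)
32 m³ → container 2 (remaining 8 m³)
11 m³ → container 1 (remaining 11 m³)
38 m³ → container 3 (remaining 2 m³)
9 m³ → container 1 (remaining 2 m³)
18 m³ → container 4 (remaining 22 m³)
36 m³ → container 5 (remaining 4 m³)
30 m³ → container 6 (remaining 10 m³)
19 m³ → container 4 (remaining 3 m³)
23 m³ → container 7 (remaining 17 m³)
31 m³ → container 8 (remaining 9 m³)
4 m³ → container 2 (remaining 4 m³)
28 m³ → container 9 (remaining 12 m³)
18 m³ → container 10 (remaining 22 m³)
14 m³ → container 7 (remaining 3 m³)
34 m³ → container 11 (remaining 6 m³)
11 containers × 40 m³ = 440 m³; used 363 m³; unused 77 m³.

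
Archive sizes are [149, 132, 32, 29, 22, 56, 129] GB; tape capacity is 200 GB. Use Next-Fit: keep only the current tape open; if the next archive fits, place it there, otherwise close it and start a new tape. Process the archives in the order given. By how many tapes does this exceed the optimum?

Next-Fit: [149] [132,32,29] [22,56] [129] → 4 tapes.
Total size 549 GB; any packing needs at least ⌈549/200⌉ = 3 tapes.
An optimal packing achieves that bound: [149,32] [132,56] [129,29,22] → 3 tapes.
Excess: 4 − 3 = 1.

1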